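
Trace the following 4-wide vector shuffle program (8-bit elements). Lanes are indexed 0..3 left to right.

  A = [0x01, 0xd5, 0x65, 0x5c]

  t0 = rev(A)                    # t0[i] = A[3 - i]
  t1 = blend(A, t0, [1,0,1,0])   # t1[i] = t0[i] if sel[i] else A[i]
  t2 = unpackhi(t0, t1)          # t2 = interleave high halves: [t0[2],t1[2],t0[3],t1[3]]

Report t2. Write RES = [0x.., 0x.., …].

RES = [0xd5, 0xd5, 0x01, 0x5c]

→ t0 |5c|65|d5|01|
→ t1 |5c|d5|d5|5c|
→ t2 |d5|d5|01|5c|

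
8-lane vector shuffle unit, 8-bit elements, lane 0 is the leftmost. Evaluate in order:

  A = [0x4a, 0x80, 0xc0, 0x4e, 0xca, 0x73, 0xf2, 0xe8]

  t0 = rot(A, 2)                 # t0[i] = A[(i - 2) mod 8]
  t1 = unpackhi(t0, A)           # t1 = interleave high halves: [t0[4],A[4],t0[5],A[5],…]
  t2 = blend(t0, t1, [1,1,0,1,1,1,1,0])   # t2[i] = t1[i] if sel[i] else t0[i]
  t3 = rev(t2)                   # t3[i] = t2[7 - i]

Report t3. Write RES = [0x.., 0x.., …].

t0 = [0xf2, 0xe8, 0x4a, 0x80, 0xc0, 0x4e, 0xca, 0x73]
t1 = [0xc0, 0xca, 0x4e, 0x73, 0xca, 0xf2, 0x73, 0xe8]
t2 = [0xc0, 0xca, 0x4a, 0x73, 0xca, 0xf2, 0x73, 0x73]
t3 = [0x73, 0x73, 0xf2, 0xca, 0x73, 0x4a, 0xca, 0xc0]

RES = [ 0x73  0x73  0xf2  0xca  0x73  0x4a  0xca  0xc0 ]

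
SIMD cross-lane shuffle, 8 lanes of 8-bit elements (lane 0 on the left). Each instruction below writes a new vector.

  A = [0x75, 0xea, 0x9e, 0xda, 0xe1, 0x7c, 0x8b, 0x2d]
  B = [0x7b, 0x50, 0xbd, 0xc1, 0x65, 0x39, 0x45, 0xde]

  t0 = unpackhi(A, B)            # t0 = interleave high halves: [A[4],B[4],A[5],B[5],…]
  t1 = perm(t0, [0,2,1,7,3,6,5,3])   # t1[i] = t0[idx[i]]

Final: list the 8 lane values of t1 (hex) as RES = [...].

RES = [0xe1, 0x7c, 0x65, 0xde, 0x39, 0x2d, 0x45, 0x39]

  t0: e1 65 7c 39 8b 45 2d de
  t1: e1 7c 65 de 39 2d 45 39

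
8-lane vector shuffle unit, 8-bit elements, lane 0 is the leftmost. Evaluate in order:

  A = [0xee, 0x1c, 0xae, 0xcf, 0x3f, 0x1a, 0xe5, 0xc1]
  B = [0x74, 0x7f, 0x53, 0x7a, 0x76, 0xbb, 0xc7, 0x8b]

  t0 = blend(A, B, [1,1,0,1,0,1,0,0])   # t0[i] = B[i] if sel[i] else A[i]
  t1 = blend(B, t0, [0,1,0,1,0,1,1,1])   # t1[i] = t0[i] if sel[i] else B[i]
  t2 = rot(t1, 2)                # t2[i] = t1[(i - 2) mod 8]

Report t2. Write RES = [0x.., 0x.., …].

RES = [0xe5, 0xc1, 0x74, 0x7f, 0x53, 0x7a, 0x76, 0xbb]

  t0: 74 7f ae 7a 3f bb e5 c1
  t1: 74 7f 53 7a 76 bb e5 c1
  t2: e5 c1 74 7f 53 7a 76 bb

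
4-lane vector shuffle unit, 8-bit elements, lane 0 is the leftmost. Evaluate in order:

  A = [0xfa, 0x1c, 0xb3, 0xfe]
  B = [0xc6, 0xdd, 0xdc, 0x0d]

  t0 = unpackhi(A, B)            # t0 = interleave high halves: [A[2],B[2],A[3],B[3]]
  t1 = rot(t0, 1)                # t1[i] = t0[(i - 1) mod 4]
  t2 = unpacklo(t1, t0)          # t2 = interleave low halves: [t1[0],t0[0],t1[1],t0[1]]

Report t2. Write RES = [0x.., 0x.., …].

RES = [ 0x0d  0xb3  0xb3  0xdc ]

  t0: b3 dc fe 0d
  t1: 0d b3 dc fe
  t2: 0d b3 b3 dc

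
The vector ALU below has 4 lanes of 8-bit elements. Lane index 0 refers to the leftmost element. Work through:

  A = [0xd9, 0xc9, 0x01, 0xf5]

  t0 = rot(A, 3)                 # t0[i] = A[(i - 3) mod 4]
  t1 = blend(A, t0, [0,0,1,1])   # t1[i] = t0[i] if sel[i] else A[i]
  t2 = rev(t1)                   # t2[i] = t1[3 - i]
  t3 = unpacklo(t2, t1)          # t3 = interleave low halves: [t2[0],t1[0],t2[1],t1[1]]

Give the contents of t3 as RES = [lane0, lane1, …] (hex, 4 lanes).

RES = [0xd9, 0xd9, 0xf5, 0xc9]

→ t0 |c9|01|f5|d9|
→ t1 |d9|c9|f5|d9|
→ t2 |d9|f5|c9|d9|
→ t3 |d9|d9|f5|c9|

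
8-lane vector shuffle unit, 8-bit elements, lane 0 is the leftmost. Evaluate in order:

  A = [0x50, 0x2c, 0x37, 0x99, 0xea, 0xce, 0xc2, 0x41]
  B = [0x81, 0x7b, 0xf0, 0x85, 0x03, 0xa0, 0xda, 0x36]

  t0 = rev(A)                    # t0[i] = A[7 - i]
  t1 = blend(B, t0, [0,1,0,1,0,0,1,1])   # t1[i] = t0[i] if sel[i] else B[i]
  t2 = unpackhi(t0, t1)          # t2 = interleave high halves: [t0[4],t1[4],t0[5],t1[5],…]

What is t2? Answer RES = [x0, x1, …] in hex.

  t0: 41 c2 ce ea 99 37 2c 50
  t1: 81 c2 f0 ea 03 a0 2c 50
  t2: 99 03 37 a0 2c 2c 50 50

RES = [ 0x99  0x03  0x37  0xa0  0x2c  0x2c  0x50  0x50 ]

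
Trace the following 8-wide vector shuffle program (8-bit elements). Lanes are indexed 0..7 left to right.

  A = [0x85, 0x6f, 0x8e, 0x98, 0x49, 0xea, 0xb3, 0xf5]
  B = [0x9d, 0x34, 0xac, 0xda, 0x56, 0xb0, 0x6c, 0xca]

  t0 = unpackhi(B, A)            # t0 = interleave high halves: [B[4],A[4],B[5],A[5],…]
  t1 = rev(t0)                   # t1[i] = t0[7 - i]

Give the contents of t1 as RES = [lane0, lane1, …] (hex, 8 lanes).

RES = [0xf5, 0xca, 0xb3, 0x6c, 0xea, 0xb0, 0x49, 0x56]

t0 = [0x56, 0x49, 0xb0, 0xea, 0x6c, 0xb3, 0xca, 0xf5]
t1 = [0xf5, 0xca, 0xb3, 0x6c, 0xea, 0xb0, 0x49, 0x56]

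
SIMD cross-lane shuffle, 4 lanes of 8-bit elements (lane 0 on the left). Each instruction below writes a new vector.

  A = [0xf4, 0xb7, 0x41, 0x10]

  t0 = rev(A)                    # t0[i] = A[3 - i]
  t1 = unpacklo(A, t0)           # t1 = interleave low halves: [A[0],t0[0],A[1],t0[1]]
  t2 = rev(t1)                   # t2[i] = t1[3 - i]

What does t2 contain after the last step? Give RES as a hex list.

t0 = [0x10, 0x41, 0xb7, 0xf4]
t1 = [0xf4, 0x10, 0xb7, 0x41]
t2 = [0x41, 0xb7, 0x10, 0xf4]

RES = [ 0x41  0xb7  0x10  0xf4 ]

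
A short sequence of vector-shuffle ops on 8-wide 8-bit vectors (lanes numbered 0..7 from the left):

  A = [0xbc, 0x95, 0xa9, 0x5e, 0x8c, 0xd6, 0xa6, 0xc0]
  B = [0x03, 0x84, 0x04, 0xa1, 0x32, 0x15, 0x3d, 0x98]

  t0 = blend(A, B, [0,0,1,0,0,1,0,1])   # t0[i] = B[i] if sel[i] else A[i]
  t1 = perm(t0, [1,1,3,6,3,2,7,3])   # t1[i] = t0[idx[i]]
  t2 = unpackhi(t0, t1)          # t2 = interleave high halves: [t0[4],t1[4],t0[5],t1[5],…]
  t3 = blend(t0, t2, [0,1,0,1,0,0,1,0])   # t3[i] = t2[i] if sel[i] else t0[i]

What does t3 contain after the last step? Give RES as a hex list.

→ t0 |bc|95|04|5e|8c|15|a6|98|
→ t1 |95|95|5e|a6|5e|04|98|5e|
→ t2 |8c|5e|15|04|a6|98|98|5e|
→ t3 |bc|5e|04|04|8c|15|98|98|

RES = [0xbc, 0x5e, 0x04, 0x04, 0x8c, 0x15, 0x98, 0x98]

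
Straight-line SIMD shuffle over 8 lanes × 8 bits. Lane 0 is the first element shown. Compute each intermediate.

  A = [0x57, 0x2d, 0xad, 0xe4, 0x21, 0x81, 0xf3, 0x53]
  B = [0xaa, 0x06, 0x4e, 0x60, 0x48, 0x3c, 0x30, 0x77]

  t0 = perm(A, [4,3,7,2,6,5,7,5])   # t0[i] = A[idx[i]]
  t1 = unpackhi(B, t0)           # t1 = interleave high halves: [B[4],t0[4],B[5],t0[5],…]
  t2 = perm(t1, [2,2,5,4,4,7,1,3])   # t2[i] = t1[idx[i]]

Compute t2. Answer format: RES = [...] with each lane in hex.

  t0: 21 e4 53 ad f3 81 53 81
  t1: 48 f3 3c 81 30 53 77 81
  t2: 3c 3c 53 30 30 81 f3 81

RES = [0x3c, 0x3c, 0x53, 0x30, 0x30, 0x81, 0xf3, 0x81]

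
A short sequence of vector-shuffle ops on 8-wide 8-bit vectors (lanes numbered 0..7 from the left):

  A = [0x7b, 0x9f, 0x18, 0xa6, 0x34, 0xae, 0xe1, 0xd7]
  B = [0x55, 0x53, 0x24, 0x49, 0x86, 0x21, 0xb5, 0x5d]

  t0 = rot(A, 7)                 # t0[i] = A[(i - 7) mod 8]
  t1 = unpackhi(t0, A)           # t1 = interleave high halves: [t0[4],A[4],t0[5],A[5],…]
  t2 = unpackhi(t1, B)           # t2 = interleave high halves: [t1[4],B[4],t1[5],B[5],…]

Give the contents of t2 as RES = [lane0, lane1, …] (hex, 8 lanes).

→ t0 |9f|18|a6|34|ae|e1|d7|7b|
→ t1 |ae|34|e1|ae|d7|e1|7b|d7|
→ t2 |d7|86|e1|21|7b|b5|d7|5d|

RES = [0xd7, 0x86, 0xe1, 0x21, 0x7b, 0xb5, 0xd7, 0x5d]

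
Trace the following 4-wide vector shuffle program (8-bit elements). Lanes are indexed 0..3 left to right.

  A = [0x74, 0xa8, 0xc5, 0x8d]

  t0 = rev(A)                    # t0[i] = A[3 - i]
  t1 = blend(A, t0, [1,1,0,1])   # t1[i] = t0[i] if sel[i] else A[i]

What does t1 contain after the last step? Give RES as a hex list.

RES = [0x8d, 0xc5, 0xc5, 0x74]

t0 = [0x8d, 0xc5, 0xa8, 0x74]
t1 = [0x8d, 0xc5, 0xc5, 0x74]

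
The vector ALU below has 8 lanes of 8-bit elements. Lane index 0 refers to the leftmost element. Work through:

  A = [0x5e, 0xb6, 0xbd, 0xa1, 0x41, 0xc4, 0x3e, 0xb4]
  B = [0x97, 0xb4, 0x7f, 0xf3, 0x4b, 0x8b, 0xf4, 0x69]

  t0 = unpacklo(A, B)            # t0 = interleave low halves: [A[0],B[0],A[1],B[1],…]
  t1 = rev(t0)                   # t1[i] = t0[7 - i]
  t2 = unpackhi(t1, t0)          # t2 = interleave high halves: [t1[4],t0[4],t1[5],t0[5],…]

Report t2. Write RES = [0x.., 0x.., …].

RES = [0xb4, 0xbd, 0xb6, 0x7f, 0x97, 0xa1, 0x5e, 0xf3]

  t0: 5e 97 b6 b4 bd 7f a1 f3
  t1: f3 a1 7f bd b4 b6 97 5e
  t2: b4 bd b6 7f 97 a1 5e f3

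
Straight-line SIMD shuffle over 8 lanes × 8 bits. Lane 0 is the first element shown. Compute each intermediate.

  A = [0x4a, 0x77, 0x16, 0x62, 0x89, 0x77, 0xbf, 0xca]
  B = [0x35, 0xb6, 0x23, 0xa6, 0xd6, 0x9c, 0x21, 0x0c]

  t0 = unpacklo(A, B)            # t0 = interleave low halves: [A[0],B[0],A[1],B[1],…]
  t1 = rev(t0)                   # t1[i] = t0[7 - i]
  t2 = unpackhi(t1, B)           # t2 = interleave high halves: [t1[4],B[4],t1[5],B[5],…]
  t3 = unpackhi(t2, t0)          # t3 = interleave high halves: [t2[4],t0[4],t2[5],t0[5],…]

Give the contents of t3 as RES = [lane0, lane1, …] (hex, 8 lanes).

t0 = [0x4a, 0x35, 0x77, 0xb6, 0x16, 0x23, 0x62, 0xa6]
t1 = [0xa6, 0x62, 0x23, 0x16, 0xb6, 0x77, 0x35, 0x4a]
t2 = [0xb6, 0xd6, 0x77, 0x9c, 0x35, 0x21, 0x4a, 0x0c]
t3 = [0x35, 0x16, 0x21, 0x23, 0x4a, 0x62, 0x0c, 0xa6]

RES = [ 0x35  0x16  0x21  0x23  0x4a  0x62  0x0c  0xa6 ]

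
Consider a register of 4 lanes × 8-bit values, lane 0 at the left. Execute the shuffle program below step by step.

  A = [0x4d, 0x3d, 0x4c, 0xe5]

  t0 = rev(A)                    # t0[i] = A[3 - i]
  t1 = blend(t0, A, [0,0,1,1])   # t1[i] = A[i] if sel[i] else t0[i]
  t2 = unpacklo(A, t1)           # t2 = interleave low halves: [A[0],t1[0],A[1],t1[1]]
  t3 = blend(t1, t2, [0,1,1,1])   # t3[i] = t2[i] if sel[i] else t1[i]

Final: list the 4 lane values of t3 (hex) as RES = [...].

→ t0 |e5|4c|3d|4d|
→ t1 |e5|4c|4c|e5|
→ t2 |4d|e5|3d|4c|
→ t3 |e5|e5|3d|4c|

RES = [0xe5, 0xe5, 0x3d, 0x4c]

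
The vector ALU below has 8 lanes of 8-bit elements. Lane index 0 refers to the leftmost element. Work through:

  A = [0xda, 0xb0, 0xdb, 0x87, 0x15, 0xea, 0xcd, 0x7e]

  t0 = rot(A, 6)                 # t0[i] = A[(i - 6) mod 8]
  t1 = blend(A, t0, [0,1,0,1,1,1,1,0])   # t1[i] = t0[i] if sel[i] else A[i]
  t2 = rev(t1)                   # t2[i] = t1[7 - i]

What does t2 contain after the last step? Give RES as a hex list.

RES = [ 0x7e  0xda  0x7e  0xcd  0xea  0xdb  0x87  0xda ]

  t0: db 87 15 ea cd 7e da b0
  t1: da 87 db ea cd 7e da 7e
  t2: 7e da 7e cd ea db 87 da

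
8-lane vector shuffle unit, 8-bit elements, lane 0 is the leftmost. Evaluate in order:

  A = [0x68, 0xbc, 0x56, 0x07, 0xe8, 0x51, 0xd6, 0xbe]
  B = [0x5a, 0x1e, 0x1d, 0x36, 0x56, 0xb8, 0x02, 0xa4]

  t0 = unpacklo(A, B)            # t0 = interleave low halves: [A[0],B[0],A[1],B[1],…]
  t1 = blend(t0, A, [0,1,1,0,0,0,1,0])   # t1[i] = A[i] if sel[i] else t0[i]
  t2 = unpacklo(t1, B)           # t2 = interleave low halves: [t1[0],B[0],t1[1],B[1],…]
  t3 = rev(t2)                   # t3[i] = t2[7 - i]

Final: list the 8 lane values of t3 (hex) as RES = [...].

RES = [0x36, 0x1e, 0x1d, 0x56, 0x1e, 0xbc, 0x5a, 0x68]

  t0: 68 5a bc 1e 56 1d 07 36
  t1: 68 bc 56 1e 56 1d d6 36
  t2: 68 5a bc 1e 56 1d 1e 36
  t3: 36 1e 1d 56 1e bc 5a 68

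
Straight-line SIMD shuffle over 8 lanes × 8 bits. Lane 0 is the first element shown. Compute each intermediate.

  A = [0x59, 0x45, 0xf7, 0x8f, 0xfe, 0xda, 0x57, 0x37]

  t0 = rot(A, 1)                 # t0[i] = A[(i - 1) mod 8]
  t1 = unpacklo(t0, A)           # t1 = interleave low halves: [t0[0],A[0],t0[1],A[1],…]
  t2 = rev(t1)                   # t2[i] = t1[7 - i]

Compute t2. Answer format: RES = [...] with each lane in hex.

RES = [0x8f, 0xf7, 0xf7, 0x45, 0x45, 0x59, 0x59, 0x37]

  t0: 37 59 45 f7 8f fe da 57
  t1: 37 59 59 45 45 f7 f7 8f
  t2: 8f f7 f7 45 45 59 59 37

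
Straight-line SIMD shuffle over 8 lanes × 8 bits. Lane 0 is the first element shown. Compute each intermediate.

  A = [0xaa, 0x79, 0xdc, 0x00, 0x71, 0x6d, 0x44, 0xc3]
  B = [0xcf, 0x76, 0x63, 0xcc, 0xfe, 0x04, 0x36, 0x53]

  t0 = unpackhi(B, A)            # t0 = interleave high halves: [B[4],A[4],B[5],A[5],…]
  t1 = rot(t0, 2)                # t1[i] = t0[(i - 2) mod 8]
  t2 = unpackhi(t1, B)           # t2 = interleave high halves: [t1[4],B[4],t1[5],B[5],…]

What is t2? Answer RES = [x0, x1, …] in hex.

RES = [0x04, 0xfe, 0x6d, 0x04, 0x36, 0x36, 0x44, 0x53]

  t0: fe 71 04 6d 36 44 53 c3
  t1: 53 c3 fe 71 04 6d 36 44
  t2: 04 fe 6d 04 36 36 44 53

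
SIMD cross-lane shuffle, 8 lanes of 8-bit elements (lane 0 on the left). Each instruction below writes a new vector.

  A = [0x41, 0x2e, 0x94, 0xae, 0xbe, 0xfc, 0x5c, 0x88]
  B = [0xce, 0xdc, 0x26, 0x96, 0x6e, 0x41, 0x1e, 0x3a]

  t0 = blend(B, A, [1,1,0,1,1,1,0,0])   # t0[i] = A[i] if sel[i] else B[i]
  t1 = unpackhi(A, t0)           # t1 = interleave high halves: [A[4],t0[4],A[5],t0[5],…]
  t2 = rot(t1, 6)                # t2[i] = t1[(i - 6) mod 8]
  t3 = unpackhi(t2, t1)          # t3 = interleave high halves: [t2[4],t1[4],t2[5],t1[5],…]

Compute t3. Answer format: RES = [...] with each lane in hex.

  t0: 41 2e 26 ae be fc 1e 3a
  t1: be be fc fc 5c 1e 88 3a
  t2: fc fc 5c 1e 88 3a be be
  t3: 88 5c 3a 1e be 88 be 3a

RES = [0x88, 0x5c, 0x3a, 0x1e, 0xbe, 0x88, 0xbe, 0x3a]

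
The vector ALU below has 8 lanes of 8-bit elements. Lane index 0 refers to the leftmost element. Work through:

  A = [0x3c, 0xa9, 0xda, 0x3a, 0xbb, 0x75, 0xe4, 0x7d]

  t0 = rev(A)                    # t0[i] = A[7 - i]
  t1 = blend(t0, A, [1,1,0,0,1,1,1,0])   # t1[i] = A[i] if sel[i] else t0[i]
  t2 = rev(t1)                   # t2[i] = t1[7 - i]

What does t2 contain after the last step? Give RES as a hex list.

→ t0 |7d|e4|75|bb|3a|da|a9|3c|
→ t1 |3c|a9|75|bb|bb|75|e4|3c|
→ t2 |3c|e4|75|bb|bb|75|a9|3c|

RES = [ 0x3c  0xe4  0x75  0xbb  0xbb  0x75  0xa9  0x3c ]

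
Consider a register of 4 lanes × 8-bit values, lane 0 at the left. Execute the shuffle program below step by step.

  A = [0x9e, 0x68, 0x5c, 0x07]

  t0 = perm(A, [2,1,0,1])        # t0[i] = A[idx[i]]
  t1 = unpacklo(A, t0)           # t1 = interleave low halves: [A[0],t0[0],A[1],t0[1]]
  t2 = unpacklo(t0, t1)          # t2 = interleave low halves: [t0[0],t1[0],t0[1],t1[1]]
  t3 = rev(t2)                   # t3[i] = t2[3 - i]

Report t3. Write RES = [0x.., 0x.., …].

  t0: 5c 68 9e 68
  t1: 9e 5c 68 68
  t2: 5c 9e 68 5c
  t3: 5c 68 9e 5c

RES = [0x5c, 0x68, 0x9e, 0x5c]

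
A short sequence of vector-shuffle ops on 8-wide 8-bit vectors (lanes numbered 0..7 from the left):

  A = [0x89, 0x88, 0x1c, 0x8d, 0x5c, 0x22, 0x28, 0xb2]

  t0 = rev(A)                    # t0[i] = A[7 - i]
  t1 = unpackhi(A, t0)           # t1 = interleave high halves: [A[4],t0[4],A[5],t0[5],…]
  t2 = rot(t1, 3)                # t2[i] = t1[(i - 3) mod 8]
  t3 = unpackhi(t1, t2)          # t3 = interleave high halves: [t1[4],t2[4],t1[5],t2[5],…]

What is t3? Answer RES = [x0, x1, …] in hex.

→ t0 |b2|28|22|5c|8d|1c|88|89|
→ t1 |5c|8d|22|1c|28|88|b2|89|
→ t2 |88|b2|89|5c|8d|22|1c|28|
→ t3 |28|8d|88|22|b2|1c|89|28|

RES = [ 0x28  0x8d  0x88  0x22  0xb2  0x1c  0x89  0x28 ]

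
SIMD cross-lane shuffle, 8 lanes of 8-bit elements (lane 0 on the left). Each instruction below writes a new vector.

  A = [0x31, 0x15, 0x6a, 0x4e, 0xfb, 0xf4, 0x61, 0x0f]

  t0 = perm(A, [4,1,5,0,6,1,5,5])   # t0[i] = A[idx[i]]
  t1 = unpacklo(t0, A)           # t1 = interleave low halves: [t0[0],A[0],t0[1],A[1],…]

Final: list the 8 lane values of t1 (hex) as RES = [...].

RES = [ 0xfb  0x31  0x15  0x15  0xf4  0x6a  0x31  0x4e ]

t0 = [0xfb, 0x15, 0xf4, 0x31, 0x61, 0x15, 0xf4, 0xf4]
t1 = [0xfb, 0x31, 0x15, 0x15, 0xf4, 0x6a, 0x31, 0x4e]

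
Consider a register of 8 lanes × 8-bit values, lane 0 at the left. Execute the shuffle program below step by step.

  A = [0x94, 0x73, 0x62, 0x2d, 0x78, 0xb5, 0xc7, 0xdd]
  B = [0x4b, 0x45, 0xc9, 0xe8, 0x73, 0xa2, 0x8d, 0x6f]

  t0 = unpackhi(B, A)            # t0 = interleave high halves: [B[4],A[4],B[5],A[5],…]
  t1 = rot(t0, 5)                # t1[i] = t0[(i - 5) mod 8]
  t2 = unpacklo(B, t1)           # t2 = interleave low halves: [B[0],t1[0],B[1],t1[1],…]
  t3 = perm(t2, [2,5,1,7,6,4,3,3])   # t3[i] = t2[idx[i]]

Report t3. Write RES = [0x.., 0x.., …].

RES = [0x45, 0xc7, 0xb5, 0x6f, 0xe8, 0xc9, 0x8d, 0x8d]

  t0: 73 78 a2 b5 8d c7 6f dd
  t1: b5 8d c7 6f dd 73 78 a2
  t2: 4b b5 45 8d c9 c7 e8 6f
  t3: 45 c7 b5 6f e8 c9 8d 8d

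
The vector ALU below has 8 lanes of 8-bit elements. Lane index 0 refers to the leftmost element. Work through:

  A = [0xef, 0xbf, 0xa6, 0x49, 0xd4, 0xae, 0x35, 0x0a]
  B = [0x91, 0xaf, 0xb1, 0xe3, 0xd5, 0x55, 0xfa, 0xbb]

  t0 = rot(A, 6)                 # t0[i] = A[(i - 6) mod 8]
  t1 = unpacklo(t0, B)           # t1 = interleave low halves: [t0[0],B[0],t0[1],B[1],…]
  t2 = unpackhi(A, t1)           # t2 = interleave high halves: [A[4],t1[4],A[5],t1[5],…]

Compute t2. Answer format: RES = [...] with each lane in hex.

RES = [ 0xd4  0xd4  0xae  0xb1  0x35  0xae  0x0a  0xe3 ]

t0 = [0xa6, 0x49, 0xd4, 0xae, 0x35, 0x0a, 0xef, 0xbf]
t1 = [0xa6, 0x91, 0x49, 0xaf, 0xd4, 0xb1, 0xae, 0xe3]
t2 = [0xd4, 0xd4, 0xae, 0xb1, 0x35, 0xae, 0x0a, 0xe3]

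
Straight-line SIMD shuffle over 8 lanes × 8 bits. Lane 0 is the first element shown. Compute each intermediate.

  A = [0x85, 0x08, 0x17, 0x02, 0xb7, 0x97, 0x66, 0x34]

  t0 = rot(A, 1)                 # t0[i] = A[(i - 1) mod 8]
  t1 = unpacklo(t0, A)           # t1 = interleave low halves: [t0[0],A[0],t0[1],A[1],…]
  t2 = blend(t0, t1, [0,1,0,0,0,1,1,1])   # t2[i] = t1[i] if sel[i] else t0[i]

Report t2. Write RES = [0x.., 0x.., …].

→ t0 |34|85|08|17|02|b7|97|66|
→ t1 |34|85|85|08|08|17|17|02|
→ t2 |34|85|08|17|02|17|17|02|

RES = [0x34, 0x85, 0x08, 0x17, 0x02, 0x17, 0x17, 0x02]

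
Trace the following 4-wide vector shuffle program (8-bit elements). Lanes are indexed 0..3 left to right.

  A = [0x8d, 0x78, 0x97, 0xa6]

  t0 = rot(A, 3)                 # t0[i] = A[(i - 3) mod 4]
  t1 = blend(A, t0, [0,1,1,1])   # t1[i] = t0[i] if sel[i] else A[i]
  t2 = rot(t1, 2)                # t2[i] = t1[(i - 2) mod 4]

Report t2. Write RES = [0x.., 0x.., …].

RES = [ 0xa6  0x8d  0x8d  0x97 ]

  t0: 78 97 a6 8d
  t1: 8d 97 a6 8d
  t2: a6 8d 8d 97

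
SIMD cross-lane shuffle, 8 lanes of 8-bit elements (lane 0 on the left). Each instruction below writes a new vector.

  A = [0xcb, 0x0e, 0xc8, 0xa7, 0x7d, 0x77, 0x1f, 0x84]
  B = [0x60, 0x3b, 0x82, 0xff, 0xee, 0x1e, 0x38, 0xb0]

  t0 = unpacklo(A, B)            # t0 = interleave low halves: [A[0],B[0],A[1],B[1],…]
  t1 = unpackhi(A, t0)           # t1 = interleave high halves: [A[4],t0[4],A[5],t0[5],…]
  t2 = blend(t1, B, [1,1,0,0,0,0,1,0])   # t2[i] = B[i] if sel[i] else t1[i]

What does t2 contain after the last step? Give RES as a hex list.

  t0: cb 60 0e 3b c8 82 a7 ff
  t1: 7d c8 77 82 1f a7 84 ff
  t2: 60 3b 77 82 1f a7 38 ff

RES = [0x60, 0x3b, 0x77, 0x82, 0x1f, 0xa7, 0x38, 0xff]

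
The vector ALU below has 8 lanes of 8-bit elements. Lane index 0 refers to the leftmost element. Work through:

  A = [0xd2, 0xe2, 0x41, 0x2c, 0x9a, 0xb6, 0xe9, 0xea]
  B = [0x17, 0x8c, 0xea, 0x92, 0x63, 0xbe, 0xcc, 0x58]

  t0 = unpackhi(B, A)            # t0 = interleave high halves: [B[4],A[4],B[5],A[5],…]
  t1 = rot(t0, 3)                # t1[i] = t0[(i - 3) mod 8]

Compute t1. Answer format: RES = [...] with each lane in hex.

t0 = [0x63, 0x9a, 0xbe, 0xb6, 0xcc, 0xe9, 0x58, 0xea]
t1 = [0xe9, 0x58, 0xea, 0x63, 0x9a, 0xbe, 0xb6, 0xcc]

RES = [0xe9, 0x58, 0xea, 0x63, 0x9a, 0xbe, 0xb6, 0xcc]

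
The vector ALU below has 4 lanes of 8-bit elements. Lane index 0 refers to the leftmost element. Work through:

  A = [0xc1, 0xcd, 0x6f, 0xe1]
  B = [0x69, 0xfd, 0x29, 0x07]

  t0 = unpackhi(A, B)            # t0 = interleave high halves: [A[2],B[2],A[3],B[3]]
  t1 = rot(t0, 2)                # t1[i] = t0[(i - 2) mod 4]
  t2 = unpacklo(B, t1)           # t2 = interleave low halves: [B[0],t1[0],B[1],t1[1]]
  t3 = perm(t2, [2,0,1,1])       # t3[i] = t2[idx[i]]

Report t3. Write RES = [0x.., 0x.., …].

RES = [ 0xfd  0x69  0xe1  0xe1 ]

t0 = [0x6f, 0x29, 0xe1, 0x07]
t1 = [0xe1, 0x07, 0x6f, 0x29]
t2 = [0x69, 0xe1, 0xfd, 0x07]
t3 = [0xfd, 0x69, 0xe1, 0xe1]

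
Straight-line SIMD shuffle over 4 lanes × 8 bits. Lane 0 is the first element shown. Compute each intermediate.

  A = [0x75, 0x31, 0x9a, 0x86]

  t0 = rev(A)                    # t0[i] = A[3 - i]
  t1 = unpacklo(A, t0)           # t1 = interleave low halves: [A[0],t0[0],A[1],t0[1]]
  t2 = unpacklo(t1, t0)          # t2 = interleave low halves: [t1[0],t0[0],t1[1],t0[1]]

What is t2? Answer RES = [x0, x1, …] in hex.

RES = [ 0x75  0x86  0x86  0x9a ]

  t0: 86 9a 31 75
  t1: 75 86 31 9a
  t2: 75 86 86 9a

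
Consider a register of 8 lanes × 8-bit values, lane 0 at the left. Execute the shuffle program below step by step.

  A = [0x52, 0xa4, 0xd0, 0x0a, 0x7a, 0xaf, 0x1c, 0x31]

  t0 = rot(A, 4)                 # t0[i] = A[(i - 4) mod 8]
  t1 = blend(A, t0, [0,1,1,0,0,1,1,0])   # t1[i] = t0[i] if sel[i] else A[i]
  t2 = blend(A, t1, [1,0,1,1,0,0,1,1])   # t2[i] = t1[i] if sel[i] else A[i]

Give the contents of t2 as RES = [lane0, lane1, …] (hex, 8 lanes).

  t0: 7a af 1c 31 52 a4 d0 0a
  t1: 52 af 1c 0a 7a a4 d0 31
  t2: 52 a4 1c 0a 7a af d0 31

RES = [0x52, 0xa4, 0x1c, 0x0a, 0x7a, 0xaf, 0xd0, 0x31]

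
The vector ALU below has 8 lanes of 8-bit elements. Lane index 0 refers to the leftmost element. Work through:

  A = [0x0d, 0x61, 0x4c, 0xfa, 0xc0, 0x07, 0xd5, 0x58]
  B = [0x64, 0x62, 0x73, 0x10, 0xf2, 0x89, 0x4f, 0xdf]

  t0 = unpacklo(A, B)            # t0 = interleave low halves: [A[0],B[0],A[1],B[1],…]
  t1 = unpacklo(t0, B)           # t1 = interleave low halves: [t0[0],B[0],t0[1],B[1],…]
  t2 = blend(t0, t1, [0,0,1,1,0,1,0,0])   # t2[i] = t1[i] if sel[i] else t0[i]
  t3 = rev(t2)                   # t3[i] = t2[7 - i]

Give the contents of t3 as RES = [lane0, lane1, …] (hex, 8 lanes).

RES = [ 0x10  0xfa  0x73  0x4c  0x62  0x64  0x64  0x0d ]

  t0: 0d 64 61 62 4c 73 fa 10
  t1: 0d 64 64 62 61 73 62 10
  t2: 0d 64 64 62 4c 73 fa 10
  t3: 10 fa 73 4c 62 64 64 0d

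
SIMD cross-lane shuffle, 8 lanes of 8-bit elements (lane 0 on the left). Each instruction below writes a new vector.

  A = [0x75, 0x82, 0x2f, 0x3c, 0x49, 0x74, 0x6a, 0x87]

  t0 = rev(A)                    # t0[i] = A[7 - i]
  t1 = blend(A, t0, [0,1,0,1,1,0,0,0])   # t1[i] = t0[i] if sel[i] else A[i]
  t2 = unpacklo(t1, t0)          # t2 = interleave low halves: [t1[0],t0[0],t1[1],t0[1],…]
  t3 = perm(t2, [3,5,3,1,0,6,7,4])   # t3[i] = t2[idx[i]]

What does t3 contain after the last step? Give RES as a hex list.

RES = [0x6a, 0x74, 0x6a, 0x87, 0x75, 0x49, 0x49, 0x2f]

→ t0 |87|6a|74|49|3c|2f|82|75|
→ t1 |75|6a|2f|49|3c|74|6a|87|
→ t2 |75|87|6a|6a|2f|74|49|49|
→ t3 |6a|74|6a|87|75|49|49|2f|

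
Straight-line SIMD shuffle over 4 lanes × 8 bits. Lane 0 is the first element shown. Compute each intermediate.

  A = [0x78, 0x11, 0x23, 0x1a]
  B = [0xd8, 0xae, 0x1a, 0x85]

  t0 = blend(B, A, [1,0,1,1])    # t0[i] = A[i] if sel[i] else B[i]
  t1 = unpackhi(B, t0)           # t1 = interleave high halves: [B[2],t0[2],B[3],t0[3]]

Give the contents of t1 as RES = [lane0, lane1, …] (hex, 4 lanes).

RES = [0x1a, 0x23, 0x85, 0x1a]

t0 = [0x78, 0xae, 0x23, 0x1a]
t1 = [0x1a, 0x23, 0x85, 0x1a]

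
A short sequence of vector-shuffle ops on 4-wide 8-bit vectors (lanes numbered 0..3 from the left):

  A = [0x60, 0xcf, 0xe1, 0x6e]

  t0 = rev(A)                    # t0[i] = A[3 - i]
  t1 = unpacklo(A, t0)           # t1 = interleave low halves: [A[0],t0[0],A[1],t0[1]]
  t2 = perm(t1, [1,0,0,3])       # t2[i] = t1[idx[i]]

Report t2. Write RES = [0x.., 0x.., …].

t0 = [0x6e, 0xe1, 0xcf, 0x60]
t1 = [0x60, 0x6e, 0xcf, 0xe1]
t2 = [0x6e, 0x60, 0x60, 0xe1]

RES = [0x6e, 0x60, 0x60, 0xe1]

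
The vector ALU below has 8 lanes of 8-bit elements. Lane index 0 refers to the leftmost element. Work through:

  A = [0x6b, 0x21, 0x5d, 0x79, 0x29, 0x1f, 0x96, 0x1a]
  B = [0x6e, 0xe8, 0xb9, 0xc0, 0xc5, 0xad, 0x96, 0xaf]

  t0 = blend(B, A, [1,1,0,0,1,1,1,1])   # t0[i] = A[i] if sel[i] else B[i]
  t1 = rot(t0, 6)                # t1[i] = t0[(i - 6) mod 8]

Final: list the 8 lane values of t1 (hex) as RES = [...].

RES = [0xb9, 0xc0, 0x29, 0x1f, 0x96, 0x1a, 0x6b, 0x21]

  t0: 6b 21 b9 c0 29 1f 96 1a
  t1: b9 c0 29 1f 96 1a 6b 21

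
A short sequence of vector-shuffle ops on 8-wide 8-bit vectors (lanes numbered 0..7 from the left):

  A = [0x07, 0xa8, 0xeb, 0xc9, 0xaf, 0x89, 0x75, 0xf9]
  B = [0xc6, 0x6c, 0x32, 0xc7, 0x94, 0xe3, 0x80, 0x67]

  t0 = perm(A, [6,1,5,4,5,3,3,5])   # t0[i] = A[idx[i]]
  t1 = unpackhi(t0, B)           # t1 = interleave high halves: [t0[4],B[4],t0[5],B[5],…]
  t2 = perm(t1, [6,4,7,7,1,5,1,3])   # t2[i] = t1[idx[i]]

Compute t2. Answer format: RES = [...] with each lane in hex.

RES = [0x89, 0xc9, 0x67, 0x67, 0x94, 0x80, 0x94, 0xe3]

t0 = [0x75, 0xa8, 0x89, 0xaf, 0x89, 0xc9, 0xc9, 0x89]
t1 = [0x89, 0x94, 0xc9, 0xe3, 0xc9, 0x80, 0x89, 0x67]
t2 = [0x89, 0xc9, 0x67, 0x67, 0x94, 0x80, 0x94, 0xe3]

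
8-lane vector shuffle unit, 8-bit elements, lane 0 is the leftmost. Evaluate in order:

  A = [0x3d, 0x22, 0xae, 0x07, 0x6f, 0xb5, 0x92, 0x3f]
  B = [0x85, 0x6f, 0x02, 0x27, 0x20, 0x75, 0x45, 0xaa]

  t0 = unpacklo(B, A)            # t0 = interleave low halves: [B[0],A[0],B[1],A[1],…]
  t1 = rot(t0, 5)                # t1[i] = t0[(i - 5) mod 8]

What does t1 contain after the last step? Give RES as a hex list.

RES = [ 0x22  0x02  0xae  0x27  0x07  0x85  0x3d  0x6f ]

→ t0 |85|3d|6f|22|02|ae|27|07|
→ t1 |22|02|ae|27|07|85|3d|6f|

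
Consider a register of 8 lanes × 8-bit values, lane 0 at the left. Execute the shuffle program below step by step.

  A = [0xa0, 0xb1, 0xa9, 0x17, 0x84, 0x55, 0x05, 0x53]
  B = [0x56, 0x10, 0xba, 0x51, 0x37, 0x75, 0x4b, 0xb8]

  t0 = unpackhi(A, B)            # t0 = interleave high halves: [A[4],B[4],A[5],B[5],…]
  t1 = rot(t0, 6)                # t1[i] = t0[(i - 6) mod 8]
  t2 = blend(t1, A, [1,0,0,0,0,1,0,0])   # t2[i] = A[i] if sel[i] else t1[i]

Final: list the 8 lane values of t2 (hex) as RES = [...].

RES = [0xa0, 0x75, 0x05, 0x4b, 0x53, 0x55, 0x84, 0x37]

→ t0 |84|37|55|75|05|4b|53|b8|
→ t1 |55|75|05|4b|53|b8|84|37|
→ t2 |a0|75|05|4b|53|55|84|37|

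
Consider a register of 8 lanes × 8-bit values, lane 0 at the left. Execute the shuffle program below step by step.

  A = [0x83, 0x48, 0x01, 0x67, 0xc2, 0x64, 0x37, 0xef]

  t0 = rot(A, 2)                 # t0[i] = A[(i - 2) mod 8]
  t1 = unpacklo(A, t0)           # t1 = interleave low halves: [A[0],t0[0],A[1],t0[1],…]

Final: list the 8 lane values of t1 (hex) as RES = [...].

RES = [0x83, 0x37, 0x48, 0xef, 0x01, 0x83, 0x67, 0x48]

→ t0 |37|ef|83|48|01|67|c2|64|
→ t1 |83|37|48|ef|01|83|67|48|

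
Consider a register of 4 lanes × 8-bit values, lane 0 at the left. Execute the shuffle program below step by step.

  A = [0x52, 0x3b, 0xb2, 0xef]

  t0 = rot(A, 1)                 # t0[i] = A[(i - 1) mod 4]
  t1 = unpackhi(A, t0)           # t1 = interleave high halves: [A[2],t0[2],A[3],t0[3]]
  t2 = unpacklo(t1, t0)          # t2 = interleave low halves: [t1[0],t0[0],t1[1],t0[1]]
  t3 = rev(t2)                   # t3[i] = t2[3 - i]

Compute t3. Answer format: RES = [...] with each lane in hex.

RES = [0x52, 0x3b, 0xef, 0xb2]

→ t0 |ef|52|3b|b2|
→ t1 |b2|3b|ef|b2|
→ t2 |b2|ef|3b|52|
→ t3 |52|3b|ef|b2|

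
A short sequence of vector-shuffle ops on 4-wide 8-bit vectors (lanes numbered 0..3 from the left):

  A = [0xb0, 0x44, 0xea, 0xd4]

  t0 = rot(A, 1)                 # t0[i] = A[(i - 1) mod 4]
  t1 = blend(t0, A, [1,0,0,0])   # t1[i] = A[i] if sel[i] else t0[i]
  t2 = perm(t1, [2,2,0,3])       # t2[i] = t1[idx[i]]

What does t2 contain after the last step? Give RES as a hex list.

RES = [0x44, 0x44, 0xb0, 0xea]

  t0: d4 b0 44 ea
  t1: b0 b0 44 ea
  t2: 44 44 b0 ea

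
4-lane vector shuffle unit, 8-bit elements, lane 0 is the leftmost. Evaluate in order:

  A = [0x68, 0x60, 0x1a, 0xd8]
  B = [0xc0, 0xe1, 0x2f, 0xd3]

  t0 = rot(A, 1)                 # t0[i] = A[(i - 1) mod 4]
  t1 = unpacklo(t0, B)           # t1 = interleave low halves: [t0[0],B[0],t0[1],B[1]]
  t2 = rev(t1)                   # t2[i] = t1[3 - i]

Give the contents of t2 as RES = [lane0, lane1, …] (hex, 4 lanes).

RES = [0xe1, 0x68, 0xc0, 0xd8]

→ t0 |d8|68|60|1a|
→ t1 |d8|c0|68|e1|
→ t2 |e1|68|c0|d8|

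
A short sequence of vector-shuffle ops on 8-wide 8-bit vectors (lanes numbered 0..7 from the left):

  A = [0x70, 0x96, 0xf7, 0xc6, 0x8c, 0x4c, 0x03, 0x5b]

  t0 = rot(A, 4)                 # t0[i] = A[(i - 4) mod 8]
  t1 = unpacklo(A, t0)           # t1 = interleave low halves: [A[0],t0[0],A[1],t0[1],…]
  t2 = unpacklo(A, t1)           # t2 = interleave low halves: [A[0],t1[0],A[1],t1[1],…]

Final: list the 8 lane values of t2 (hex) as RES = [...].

t0 = [0x8c, 0x4c, 0x03, 0x5b, 0x70, 0x96, 0xf7, 0xc6]
t1 = [0x70, 0x8c, 0x96, 0x4c, 0xf7, 0x03, 0xc6, 0x5b]
t2 = [0x70, 0x70, 0x96, 0x8c, 0xf7, 0x96, 0xc6, 0x4c]

RES = [0x70, 0x70, 0x96, 0x8c, 0xf7, 0x96, 0xc6, 0x4c]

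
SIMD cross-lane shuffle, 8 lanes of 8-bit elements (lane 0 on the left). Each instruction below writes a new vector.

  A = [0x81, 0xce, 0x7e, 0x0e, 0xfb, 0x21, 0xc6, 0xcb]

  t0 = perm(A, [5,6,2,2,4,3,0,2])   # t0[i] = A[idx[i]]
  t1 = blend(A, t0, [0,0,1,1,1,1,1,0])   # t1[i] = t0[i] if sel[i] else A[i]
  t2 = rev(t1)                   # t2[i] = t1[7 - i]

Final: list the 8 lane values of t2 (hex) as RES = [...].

→ t0 |21|c6|7e|7e|fb|0e|81|7e|
→ t1 |81|ce|7e|7e|fb|0e|81|cb|
→ t2 |cb|81|0e|fb|7e|7e|ce|81|

RES = [0xcb, 0x81, 0x0e, 0xfb, 0x7e, 0x7e, 0xce, 0x81]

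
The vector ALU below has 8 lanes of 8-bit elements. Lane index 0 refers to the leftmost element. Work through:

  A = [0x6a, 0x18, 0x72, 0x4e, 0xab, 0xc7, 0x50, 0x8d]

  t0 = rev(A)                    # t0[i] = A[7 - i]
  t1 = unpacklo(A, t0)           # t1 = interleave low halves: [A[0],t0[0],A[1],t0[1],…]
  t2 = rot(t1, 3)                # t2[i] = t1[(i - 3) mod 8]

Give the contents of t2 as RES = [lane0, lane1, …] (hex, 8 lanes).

RES = [ 0xc7  0x4e  0xab  0x6a  0x8d  0x18  0x50  0x72 ]

t0 = [0x8d, 0x50, 0xc7, 0xab, 0x4e, 0x72, 0x18, 0x6a]
t1 = [0x6a, 0x8d, 0x18, 0x50, 0x72, 0xc7, 0x4e, 0xab]
t2 = [0xc7, 0x4e, 0xab, 0x6a, 0x8d, 0x18, 0x50, 0x72]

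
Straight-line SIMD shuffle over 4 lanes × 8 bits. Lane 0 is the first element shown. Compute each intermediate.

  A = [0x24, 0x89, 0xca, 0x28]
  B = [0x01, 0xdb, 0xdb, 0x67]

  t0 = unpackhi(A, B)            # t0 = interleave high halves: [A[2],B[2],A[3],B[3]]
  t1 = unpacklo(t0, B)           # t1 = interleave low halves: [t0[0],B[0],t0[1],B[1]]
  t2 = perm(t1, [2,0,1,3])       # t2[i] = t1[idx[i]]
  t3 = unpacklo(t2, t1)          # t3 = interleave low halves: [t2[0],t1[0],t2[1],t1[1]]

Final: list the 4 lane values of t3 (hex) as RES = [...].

  t0: ca db 28 67
  t1: ca 01 db db
  t2: db ca 01 db
  t3: db ca ca 01

RES = [ 0xdb  0xca  0xca  0x01 ]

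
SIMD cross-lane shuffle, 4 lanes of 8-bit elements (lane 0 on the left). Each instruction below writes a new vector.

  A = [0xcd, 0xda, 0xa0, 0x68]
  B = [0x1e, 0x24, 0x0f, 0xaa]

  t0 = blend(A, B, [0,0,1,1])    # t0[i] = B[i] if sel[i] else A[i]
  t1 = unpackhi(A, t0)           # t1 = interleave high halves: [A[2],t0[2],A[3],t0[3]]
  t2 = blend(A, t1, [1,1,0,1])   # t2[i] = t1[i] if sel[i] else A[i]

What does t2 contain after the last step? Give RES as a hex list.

t0 = [0xcd, 0xda, 0x0f, 0xaa]
t1 = [0xa0, 0x0f, 0x68, 0xaa]
t2 = [0xa0, 0x0f, 0xa0, 0xaa]

RES = [ 0xa0  0x0f  0xa0  0xaa ]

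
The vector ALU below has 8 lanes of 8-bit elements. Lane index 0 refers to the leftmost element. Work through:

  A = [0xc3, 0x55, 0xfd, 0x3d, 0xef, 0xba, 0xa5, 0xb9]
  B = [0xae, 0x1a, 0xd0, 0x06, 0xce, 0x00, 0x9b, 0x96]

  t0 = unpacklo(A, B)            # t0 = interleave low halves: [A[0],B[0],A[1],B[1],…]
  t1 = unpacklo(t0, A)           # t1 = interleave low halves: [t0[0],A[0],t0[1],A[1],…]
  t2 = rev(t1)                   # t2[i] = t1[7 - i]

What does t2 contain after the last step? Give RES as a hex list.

RES = [0x3d, 0x1a, 0xfd, 0x55, 0x55, 0xae, 0xc3, 0xc3]

t0 = [0xc3, 0xae, 0x55, 0x1a, 0xfd, 0xd0, 0x3d, 0x06]
t1 = [0xc3, 0xc3, 0xae, 0x55, 0x55, 0xfd, 0x1a, 0x3d]
t2 = [0x3d, 0x1a, 0xfd, 0x55, 0x55, 0xae, 0xc3, 0xc3]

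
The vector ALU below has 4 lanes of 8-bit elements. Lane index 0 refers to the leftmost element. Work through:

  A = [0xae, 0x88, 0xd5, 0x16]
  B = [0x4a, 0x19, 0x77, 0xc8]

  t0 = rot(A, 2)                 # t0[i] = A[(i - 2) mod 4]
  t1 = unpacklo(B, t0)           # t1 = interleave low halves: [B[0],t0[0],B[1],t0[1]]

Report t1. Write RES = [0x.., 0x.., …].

RES = [0x4a, 0xd5, 0x19, 0x16]

  t0: d5 16 ae 88
  t1: 4a d5 19 16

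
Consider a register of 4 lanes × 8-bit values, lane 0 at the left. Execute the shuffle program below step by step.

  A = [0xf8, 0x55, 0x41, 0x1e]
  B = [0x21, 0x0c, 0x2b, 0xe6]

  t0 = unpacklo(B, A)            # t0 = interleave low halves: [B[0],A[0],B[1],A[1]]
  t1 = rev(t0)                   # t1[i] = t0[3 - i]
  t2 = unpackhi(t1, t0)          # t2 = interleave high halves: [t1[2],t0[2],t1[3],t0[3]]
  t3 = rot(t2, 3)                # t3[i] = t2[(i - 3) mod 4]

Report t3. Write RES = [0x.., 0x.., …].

RES = [0x0c, 0x21, 0x55, 0xf8]

  t0: 21 f8 0c 55
  t1: 55 0c f8 21
  t2: f8 0c 21 55
  t3: 0c 21 55 f8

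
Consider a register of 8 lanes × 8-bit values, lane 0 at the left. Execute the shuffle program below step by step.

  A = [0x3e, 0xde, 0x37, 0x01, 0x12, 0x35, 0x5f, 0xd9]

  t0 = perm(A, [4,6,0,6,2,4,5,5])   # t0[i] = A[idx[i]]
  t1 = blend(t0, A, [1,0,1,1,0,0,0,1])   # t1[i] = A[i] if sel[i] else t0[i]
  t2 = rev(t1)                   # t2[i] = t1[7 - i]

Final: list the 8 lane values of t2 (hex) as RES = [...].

RES = [0xd9, 0x35, 0x12, 0x37, 0x01, 0x37, 0x5f, 0x3e]

→ t0 |12|5f|3e|5f|37|12|35|35|
→ t1 |3e|5f|37|01|37|12|35|d9|
→ t2 |d9|35|12|37|01|37|5f|3e|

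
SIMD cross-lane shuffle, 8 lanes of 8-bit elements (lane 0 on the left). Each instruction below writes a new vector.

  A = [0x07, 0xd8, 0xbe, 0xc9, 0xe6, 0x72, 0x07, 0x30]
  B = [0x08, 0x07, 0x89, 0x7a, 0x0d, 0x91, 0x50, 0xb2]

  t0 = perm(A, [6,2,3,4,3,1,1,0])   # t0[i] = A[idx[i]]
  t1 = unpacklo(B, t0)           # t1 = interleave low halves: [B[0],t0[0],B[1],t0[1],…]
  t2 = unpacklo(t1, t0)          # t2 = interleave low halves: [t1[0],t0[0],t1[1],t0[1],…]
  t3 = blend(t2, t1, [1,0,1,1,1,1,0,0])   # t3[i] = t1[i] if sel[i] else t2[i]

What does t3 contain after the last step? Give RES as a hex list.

RES = [0x08, 0x07, 0x07, 0xbe, 0x89, 0xc9, 0xbe, 0xe6]

→ t0 |07|be|c9|e6|c9|d8|d8|07|
→ t1 |08|07|07|be|89|c9|7a|e6|
→ t2 |08|07|07|be|07|c9|be|e6|
→ t3 |08|07|07|be|89|c9|be|e6|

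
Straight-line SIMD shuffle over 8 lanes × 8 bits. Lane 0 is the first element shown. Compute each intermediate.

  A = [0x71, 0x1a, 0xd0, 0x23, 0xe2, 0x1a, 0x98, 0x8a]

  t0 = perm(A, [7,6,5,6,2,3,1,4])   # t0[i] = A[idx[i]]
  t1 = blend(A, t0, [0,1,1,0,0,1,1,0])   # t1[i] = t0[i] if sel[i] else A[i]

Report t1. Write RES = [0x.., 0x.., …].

RES = [0x71, 0x98, 0x1a, 0x23, 0xe2, 0x23, 0x1a, 0x8a]

t0 = [0x8a, 0x98, 0x1a, 0x98, 0xd0, 0x23, 0x1a, 0xe2]
t1 = [0x71, 0x98, 0x1a, 0x23, 0xe2, 0x23, 0x1a, 0x8a]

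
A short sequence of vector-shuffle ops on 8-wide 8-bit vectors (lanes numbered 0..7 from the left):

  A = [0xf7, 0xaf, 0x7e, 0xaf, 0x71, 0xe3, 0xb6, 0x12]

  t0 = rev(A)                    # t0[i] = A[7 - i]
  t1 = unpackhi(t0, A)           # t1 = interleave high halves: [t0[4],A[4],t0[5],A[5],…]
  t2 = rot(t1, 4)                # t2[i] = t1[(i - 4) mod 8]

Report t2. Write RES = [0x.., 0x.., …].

RES = [0xaf, 0xb6, 0xf7, 0x12, 0xaf, 0x71, 0x7e, 0xe3]

  t0: 12 b6 e3 71 af 7e af f7
  t1: af 71 7e e3 af b6 f7 12
  t2: af b6 f7 12 af 71 7e e3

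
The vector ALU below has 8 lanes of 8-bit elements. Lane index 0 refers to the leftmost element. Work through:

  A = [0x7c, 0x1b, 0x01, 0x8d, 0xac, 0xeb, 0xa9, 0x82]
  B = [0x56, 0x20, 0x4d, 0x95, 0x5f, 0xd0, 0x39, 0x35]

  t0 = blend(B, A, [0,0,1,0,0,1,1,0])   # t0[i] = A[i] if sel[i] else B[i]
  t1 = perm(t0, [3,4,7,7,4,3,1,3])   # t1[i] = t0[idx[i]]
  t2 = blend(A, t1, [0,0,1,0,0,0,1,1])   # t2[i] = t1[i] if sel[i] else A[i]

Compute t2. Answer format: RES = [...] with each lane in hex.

RES = [ 0x7c  0x1b  0x35  0x8d  0xac  0xeb  0x20  0x95 ]

t0 = [0x56, 0x20, 0x01, 0x95, 0x5f, 0xeb, 0xa9, 0x35]
t1 = [0x95, 0x5f, 0x35, 0x35, 0x5f, 0x95, 0x20, 0x95]
t2 = [0x7c, 0x1b, 0x35, 0x8d, 0xac, 0xeb, 0x20, 0x95]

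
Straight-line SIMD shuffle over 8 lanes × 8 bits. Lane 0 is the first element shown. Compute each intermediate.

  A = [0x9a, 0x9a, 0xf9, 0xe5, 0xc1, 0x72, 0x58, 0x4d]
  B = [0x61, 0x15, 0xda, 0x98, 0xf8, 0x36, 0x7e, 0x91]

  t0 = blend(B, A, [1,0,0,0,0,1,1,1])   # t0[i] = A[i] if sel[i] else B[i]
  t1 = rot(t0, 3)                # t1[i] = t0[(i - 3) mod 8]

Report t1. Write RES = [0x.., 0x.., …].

→ t0 |9a|15|da|98|f8|72|58|4d|
→ t1 |72|58|4d|9a|15|da|98|f8|

RES = [0x72, 0x58, 0x4d, 0x9a, 0x15, 0xda, 0x98, 0xf8]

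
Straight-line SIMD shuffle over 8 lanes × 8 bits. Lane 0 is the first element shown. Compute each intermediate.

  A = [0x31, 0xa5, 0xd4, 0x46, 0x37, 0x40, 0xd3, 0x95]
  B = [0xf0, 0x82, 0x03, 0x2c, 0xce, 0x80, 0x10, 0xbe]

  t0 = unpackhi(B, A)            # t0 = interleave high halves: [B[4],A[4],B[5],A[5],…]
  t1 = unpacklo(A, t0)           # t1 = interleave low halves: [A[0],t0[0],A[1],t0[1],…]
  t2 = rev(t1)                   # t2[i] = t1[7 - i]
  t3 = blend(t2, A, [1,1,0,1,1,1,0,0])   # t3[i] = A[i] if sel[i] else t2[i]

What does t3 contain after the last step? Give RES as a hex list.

  t0: ce 37 80 40 10 d3 be 95
  t1: 31 ce a5 37 d4 80 46 40
  t2: 40 46 80 d4 37 a5 ce 31
  t3: 31 a5 80 46 37 40 ce 31

RES = [0x31, 0xa5, 0x80, 0x46, 0x37, 0x40, 0xce, 0x31]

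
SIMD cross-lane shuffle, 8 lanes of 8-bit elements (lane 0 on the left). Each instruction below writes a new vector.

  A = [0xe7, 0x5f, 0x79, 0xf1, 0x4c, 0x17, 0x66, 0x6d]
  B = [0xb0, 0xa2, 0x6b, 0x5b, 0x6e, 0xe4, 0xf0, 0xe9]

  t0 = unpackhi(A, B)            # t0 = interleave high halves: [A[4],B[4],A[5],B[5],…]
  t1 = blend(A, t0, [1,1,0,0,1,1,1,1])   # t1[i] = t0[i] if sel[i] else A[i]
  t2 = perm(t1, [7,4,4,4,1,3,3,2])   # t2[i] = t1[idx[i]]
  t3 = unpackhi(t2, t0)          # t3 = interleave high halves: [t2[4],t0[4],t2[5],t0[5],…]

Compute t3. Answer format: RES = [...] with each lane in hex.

RES = [0x6e, 0x66, 0xf1, 0xf0, 0xf1, 0x6d, 0x79, 0xe9]

t0 = [0x4c, 0x6e, 0x17, 0xe4, 0x66, 0xf0, 0x6d, 0xe9]
t1 = [0x4c, 0x6e, 0x79, 0xf1, 0x66, 0xf0, 0x6d, 0xe9]
t2 = [0xe9, 0x66, 0x66, 0x66, 0x6e, 0xf1, 0xf1, 0x79]
t3 = [0x6e, 0x66, 0xf1, 0xf0, 0xf1, 0x6d, 0x79, 0xe9]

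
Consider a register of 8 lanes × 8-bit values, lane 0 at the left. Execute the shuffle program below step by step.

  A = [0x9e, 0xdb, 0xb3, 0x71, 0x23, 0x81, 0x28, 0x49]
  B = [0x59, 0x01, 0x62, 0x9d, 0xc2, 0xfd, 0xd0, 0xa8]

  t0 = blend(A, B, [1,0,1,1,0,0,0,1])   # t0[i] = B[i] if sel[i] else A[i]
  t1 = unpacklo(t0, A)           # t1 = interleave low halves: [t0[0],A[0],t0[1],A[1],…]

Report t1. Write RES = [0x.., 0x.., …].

t0 = [0x59, 0xdb, 0x62, 0x9d, 0x23, 0x81, 0x28, 0xa8]
t1 = [0x59, 0x9e, 0xdb, 0xdb, 0x62, 0xb3, 0x9d, 0x71]

RES = [0x59, 0x9e, 0xdb, 0xdb, 0x62, 0xb3, 0x9d, 0x71]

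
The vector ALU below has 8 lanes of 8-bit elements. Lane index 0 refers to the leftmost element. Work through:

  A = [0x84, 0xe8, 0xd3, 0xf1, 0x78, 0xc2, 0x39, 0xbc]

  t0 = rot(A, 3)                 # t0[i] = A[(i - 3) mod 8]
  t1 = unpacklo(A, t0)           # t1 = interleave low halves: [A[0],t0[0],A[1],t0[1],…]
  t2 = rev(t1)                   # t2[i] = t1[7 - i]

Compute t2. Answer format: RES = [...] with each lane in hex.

RES = [ 0x84  0xf1  0xbc  0xd3  0x39  0xe8  0xc2  0x84 ]

t0 = [0xc2, 0x39, 0xbc, 0x84, 0xe8, 0xd3, 0xf1, 0x78]
t1 = [0x84, 0xc2, 0xe8, 0x39, 0xd3, 0xbc, 0xf1, 0x84]
t2 = [0x84, 0xf1, 0xbc, 0xd3, 0x39, 0xe8, 0xc2, 0x84]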